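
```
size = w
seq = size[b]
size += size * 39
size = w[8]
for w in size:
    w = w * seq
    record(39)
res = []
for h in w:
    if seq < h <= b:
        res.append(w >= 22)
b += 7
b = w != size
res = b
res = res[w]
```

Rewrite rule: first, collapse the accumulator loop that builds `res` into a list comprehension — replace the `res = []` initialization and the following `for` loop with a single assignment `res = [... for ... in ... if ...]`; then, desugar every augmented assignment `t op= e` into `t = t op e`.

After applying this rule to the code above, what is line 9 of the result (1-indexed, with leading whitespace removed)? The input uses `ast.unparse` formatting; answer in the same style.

b = b + 7

Transformed code:
size = w
seq = size[b]
size = size + size * 39
size = w[8]
for w in size:
    w = w * seq
    record(39)
res = [w >= 22 for h in w if seq < h <= b]
b = b + 7
b = w != size
res = b
res = res[w]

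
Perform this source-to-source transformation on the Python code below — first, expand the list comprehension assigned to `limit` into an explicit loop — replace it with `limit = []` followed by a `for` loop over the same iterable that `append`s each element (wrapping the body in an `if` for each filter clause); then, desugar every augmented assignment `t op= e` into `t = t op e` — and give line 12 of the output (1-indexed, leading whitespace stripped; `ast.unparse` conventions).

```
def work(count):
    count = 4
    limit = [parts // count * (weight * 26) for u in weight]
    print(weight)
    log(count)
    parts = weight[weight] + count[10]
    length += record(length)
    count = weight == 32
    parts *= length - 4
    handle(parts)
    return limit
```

handle(parts)

Transformed code:
def work(count):
    count = 4
    limit = []
    for u in weight:
        limit.append(parts // count * (weight * 26))
    print(weight)
    log(count)
    parts = weight[weight] + count[10]
    length = length + record(length)
    count = weight == 32
    parts = parts * (length - 4)
    handle(parts)
    return limit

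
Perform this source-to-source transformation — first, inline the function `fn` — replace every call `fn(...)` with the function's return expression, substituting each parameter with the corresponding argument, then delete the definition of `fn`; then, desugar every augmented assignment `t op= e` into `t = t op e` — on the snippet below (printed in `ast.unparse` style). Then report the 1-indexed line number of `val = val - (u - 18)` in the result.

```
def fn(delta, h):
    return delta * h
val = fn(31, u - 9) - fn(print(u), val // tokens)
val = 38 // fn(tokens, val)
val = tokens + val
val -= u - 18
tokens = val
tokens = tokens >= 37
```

4

Transformed code:
val = 31 * (u - 9) - print(u) * (val // tokens)
val = 38 // (tokens * val)
val = tokens + val
val = val - (u - 18)
tokens = val
tokens = tokens >= 37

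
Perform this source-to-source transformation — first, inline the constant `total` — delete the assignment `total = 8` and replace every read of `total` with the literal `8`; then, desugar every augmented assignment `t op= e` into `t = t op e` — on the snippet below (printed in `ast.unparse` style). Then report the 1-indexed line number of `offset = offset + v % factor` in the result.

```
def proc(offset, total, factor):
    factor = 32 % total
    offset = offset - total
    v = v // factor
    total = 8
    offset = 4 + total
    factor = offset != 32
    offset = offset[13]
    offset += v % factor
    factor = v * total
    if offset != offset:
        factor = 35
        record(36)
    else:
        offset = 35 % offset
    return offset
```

8

Transformed code:
def proc(offset, total, factor):
    factor = 32 % 8
    offset = offset - 8
    v = v // factor
    offset = 4 + 8
    factor = offset != 32
    offset = offset[13]
    offset = offset + v % factor
    factor = v * 8
    if offset != offset:
        factor = 35
        record(36)
    else:
        offset = 35 % offset
    return offset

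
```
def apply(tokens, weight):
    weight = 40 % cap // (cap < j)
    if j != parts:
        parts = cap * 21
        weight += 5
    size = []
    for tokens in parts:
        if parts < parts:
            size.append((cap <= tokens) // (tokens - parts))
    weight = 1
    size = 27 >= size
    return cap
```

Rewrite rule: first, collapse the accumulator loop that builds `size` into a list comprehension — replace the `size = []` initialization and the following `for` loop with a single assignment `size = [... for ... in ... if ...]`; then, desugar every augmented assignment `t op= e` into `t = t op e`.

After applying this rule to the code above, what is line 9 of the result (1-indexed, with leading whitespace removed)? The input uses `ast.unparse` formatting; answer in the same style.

return cap

Transformed code:
def apply(tokens, weight):
    weight = 40 % cap // (cap < j)
    if j != parts:
        parts = cap * 21
        weight = weight + 5
    size = [(cap <= tokens) // (tokens - parts) for tokens in parts if parts < parts]
    weight = 1
    size = 27 >= size
    return cap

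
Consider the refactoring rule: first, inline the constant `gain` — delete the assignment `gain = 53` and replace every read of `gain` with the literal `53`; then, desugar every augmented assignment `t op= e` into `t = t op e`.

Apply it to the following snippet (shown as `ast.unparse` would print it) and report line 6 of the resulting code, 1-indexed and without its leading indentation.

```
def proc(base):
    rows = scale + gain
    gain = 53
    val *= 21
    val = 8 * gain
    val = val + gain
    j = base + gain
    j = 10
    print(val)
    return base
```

Transformed code:
def proc(base):
    rows = scale + 53
    val = val * 21
    val = 8 * 53
    val = val + 53
    j = base + 53
    j = 10
    print(val)
    return base

j = base + 53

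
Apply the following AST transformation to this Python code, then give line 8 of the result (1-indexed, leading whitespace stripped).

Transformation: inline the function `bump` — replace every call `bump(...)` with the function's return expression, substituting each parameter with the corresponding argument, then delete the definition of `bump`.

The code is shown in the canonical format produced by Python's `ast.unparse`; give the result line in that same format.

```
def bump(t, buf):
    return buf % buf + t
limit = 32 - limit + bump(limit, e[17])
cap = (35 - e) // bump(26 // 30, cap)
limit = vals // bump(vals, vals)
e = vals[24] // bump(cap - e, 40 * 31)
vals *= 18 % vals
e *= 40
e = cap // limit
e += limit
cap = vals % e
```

e += limit

Transformed code:
limit = 32 - limit + (e[17] % e[17] + limit)
cap = (35 - e) // (cap % cap + 26 // 30)
limit = vals // (vals % vals + vals)
e = vals[24] // (40 * 31 % (40 * 31) + (cap - e))
vals *= 18 % vals
e *= 40
e = cap // limit
e += limit
cap = vals % e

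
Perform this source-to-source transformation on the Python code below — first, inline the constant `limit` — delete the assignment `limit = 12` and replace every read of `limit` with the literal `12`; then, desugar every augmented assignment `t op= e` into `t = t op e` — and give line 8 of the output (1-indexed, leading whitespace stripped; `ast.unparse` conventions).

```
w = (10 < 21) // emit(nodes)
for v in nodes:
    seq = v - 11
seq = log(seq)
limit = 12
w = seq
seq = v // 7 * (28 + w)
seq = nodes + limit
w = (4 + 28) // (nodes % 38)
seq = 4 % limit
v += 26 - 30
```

Transformed code:
w = (10 < 21) // emit(nodes)
for v in nodes:
    seq = v - 11
seq = log(seq)
w = seq
seq = v // 7 * (28 + w)
seq = nodes + 12
w = (4 + 28) // (nodes % 38)
seq = 4 % 12
v = v + (26 - 30)

w = (4 + 28) // (nodes % 38)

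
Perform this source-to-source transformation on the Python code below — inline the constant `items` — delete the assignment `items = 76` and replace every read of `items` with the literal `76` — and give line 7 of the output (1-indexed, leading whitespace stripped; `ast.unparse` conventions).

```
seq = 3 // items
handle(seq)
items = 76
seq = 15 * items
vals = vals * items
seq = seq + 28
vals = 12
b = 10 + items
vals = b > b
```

Transformed code:
seq = 3 // 76
handle(seq)
seq = 15 * 76
vals = vals * 76
seq = seq + 28
vals = 12
b = 10 + 76
vals = b > b

b = 10 + 76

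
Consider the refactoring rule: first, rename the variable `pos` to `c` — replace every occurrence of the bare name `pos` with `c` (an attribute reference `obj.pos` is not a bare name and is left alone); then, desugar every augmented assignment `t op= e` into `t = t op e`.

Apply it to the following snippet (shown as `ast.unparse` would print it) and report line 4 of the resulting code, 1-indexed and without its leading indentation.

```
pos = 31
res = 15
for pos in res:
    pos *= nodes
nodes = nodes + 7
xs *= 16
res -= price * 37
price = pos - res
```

c = c * nodes

Transformed code:
c = 31
res = 15
for c in res:
    c = c * nodes
nodes = nodes + 7
xs = xs * 16
res = res - price * 37
price = c - res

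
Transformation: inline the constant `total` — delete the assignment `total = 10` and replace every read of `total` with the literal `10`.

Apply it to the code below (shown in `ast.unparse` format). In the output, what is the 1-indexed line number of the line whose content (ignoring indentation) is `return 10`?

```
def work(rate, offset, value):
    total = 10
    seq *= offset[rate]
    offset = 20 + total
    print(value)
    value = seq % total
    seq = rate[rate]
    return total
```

7

Transformed code:
def work(rate, offset, value):
    seq *= offset[rate]
    offset = 20 + 10
    print(value)
    value = seq % 10
    seq = rate[rate]
    return 10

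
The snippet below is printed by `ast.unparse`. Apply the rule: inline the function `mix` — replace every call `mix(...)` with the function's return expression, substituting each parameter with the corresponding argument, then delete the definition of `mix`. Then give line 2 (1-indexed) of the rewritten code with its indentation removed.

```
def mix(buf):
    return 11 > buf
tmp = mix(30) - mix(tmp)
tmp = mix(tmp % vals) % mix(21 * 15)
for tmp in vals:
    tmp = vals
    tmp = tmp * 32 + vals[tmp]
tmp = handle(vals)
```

tmp = (11 > tmp % vals) % (11 > 21 * 15)

Transformed code:
tmp = (11 > 30) - (11 > tmp)
tmp = (11 > tmp % vals) % (11 > 21 * 15)
for tmp in vals:
    tmp = vals
    tmp = tmp * 32 + vals[tmp]
tmp = handle(vals)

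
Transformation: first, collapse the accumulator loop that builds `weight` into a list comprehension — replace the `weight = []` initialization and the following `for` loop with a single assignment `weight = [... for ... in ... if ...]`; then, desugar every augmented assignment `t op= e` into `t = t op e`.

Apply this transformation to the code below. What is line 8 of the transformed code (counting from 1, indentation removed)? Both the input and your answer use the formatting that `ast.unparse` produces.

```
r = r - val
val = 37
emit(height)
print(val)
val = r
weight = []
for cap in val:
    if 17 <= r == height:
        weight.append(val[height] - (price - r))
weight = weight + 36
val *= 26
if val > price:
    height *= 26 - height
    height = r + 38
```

Transformed code:
r = r - val
val = 37
emit(height)
print(val)
val = r
weight = [val[height] - (price - r) for cap in val if 17 <= r == height]
weight = weight + 36
val = val * 26
if val > price:
    height = height * (26 - height)
    height = r + 38

val = val * 26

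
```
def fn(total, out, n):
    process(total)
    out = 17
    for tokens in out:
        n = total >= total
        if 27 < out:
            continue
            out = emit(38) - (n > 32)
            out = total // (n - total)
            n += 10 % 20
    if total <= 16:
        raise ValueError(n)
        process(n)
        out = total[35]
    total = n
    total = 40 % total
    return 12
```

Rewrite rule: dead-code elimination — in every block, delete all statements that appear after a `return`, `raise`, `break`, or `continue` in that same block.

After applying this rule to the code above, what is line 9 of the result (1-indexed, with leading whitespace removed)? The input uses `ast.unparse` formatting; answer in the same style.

raise ValueError(n)

Transformed code:
def fn(total, out, n):
    process(total)
    out = 17
    for tokens in out:
        n = total >= total
        if 27 < out:
            continue
    if total <= 16:
        raise ValueError(n)
    total = n
    total = 40 % total
    return 12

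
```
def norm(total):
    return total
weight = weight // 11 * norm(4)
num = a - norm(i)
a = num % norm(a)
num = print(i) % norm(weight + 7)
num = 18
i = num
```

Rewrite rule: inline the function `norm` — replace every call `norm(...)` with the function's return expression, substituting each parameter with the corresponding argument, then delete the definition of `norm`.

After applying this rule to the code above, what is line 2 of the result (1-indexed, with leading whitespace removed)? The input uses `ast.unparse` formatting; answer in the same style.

num = a - i

Transformed code:
weight = weight // 11 * 4
num = a - i
a = num % a
num = print(i) % (weight + 7)
num = 18
i = num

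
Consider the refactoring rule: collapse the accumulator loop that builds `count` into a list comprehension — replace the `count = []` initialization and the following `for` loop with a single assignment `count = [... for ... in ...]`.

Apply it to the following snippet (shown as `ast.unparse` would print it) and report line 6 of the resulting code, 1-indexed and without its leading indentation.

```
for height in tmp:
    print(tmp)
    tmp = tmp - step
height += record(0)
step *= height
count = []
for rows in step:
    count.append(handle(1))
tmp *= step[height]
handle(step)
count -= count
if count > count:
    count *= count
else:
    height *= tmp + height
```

Transformed code:
for height in tmp:
    print(tmp)
    tmp = tmp - step
height += record(0)
step *= height
count = [handle(1) for rows in step]
tmp *= step[height]
handle(step)
count -= count
if count > count:
    count *= count
else:
    height *= tmp + height

count = [handle(1) for rows in step]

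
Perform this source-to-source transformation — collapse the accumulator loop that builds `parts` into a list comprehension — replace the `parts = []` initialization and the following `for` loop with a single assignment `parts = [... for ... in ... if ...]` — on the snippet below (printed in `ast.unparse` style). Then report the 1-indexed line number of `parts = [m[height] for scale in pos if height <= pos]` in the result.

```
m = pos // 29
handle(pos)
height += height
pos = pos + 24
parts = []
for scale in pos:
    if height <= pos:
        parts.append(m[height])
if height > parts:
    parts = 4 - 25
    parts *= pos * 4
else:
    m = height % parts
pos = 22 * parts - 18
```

Transformed code:
m = pos // 29
handle(pos)
height += height
pos = pos + 24
parts = [m[height] for scale in pos if height <= pos]
if height > parts:
    parts = 4 - 25
    parts *= pos * 4
else:
    m = height % parts
pos = 22 * parts - 18

5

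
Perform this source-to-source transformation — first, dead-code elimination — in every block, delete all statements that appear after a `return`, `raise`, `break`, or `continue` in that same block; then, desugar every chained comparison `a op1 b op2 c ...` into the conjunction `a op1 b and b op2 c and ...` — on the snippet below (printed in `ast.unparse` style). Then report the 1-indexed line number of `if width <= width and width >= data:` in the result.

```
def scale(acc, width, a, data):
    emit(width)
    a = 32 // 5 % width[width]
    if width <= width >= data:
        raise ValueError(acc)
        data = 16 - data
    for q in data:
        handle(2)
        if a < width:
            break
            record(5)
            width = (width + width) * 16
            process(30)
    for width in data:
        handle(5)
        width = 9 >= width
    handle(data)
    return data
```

Transformed code:
def scale(acc, width, a, data):
    emit(width)
    a = 32 // 5 % width[width]
    if width <= width and width >= data:
        raise ValueError(acc)
    for q in data:
        handle(2)
        if a < width:
            break
    for width in data:
        handle(5)
        width = 9 >= width
    handle(data)
    return data

4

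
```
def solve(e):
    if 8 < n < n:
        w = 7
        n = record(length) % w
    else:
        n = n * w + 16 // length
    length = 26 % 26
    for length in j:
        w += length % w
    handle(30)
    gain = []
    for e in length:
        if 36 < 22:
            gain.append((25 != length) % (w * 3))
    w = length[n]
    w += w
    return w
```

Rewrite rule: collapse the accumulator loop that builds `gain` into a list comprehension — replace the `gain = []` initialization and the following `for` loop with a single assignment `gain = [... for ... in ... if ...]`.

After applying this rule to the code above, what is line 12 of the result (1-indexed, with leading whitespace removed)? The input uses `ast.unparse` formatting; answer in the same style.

w = length[n]

Transformed code:
def solve(e):
    if 8 < n < n:
        w = 7
        n = record(length) % w
    else:
        n = n * w + 16 // length
    length = 26 % 26
    for length in j:
        w += length % w
    handle(30)
    gain = [(25 != length) % (w * 3) for e in length if 36 < 22]
    w = length[n]
    w += w
    return w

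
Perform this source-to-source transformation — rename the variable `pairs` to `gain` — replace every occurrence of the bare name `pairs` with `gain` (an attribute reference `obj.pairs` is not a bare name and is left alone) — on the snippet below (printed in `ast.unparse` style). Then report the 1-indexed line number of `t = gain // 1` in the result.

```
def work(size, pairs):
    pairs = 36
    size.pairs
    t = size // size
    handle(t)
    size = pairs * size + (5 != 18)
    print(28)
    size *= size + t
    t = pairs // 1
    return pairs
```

Transformed code:
def work(size, gain):
    gain = 36
    size.pairs
    t = size // size
    handle(t)
    size = gain * size + (5 != 18)
    print(28)
    size *= size + t
    t = gain // 1
    return gain

9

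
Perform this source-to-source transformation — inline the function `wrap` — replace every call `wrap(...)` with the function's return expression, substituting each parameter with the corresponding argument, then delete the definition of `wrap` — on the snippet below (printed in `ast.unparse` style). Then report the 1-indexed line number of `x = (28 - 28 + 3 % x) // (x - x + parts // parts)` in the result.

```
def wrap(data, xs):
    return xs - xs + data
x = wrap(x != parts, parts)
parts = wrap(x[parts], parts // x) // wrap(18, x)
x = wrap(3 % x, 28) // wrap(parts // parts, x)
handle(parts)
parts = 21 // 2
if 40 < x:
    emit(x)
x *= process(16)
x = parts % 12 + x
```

3

Transformed code:
x = parts - parts + (x != parts)
parts = (parts // x - parts // x + x[parts]) // (x - x + 18)
x = (28 - 28 + 3 % x) // (x - x + parts // parts)
handle(parts)
parts = 21 // 2
if 40 < x:
    emit(x)
x *= process(16)
x = parts % 12 + x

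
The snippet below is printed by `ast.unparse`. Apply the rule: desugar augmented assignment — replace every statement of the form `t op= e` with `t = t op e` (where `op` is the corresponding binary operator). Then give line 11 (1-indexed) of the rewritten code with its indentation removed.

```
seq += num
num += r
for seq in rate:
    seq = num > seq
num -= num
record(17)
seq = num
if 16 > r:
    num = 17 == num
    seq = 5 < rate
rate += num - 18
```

Transformed code:
seq = seq + num
num = num + r
for seq in rate:
    seq = num > seq
num = num - num
record(17)
seq = num
if 16 > r:
    num = 17 == num
    seq = 5 < rate
rate = rate + (num - 18)

rate = rate + (num - 18)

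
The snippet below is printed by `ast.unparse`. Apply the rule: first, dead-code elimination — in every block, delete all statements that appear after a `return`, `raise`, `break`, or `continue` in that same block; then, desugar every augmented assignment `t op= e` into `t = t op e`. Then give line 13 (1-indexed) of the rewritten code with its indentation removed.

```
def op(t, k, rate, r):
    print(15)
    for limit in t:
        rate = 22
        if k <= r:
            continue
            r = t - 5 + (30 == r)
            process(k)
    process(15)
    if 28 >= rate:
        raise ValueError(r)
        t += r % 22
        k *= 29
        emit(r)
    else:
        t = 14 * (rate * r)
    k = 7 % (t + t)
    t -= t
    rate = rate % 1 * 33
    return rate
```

Transformed code:
def op(t, k, rate, r):
    print(15)
    for limit in t:
        rate = 22
        if k <= r:
            continue
    process(15)
    if 28 >= rate:
        raise ValueError(r)
    else:
        t = 14 * (rate * r)
    k = 7 % (t + t)
    t = t - t
    rate = rate % 1 * 33
    return rate

t = t - t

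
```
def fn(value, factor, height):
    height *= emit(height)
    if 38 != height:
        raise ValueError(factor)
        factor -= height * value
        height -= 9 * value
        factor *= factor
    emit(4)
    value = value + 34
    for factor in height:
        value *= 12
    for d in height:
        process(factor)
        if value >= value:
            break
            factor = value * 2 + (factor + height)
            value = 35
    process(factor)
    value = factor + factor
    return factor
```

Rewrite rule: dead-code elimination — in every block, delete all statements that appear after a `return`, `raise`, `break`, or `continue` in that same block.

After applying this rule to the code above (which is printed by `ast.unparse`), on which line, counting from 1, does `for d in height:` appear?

9

Transformed code:
def fn(value, factor, height):
    height *= emit(height)
    if 38 != height:
        raise ValueError(factor)
    emit(4)
    value = value + 34
    for factor in height:
        value *= 12
    for d in height:
        process(factor)
        if value >= value:
            break
    process(factor)
    value = factor + factor
    return factor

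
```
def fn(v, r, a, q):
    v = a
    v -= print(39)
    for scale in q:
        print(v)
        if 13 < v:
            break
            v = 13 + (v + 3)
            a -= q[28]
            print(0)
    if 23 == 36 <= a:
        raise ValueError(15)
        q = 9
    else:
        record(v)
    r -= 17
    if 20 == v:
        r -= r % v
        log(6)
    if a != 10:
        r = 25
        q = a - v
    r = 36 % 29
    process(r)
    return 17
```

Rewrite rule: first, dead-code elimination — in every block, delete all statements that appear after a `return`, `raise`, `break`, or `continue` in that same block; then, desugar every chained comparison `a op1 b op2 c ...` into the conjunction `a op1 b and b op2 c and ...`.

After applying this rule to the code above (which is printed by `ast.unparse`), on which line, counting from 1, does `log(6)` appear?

15

Transformed code:
def fn(v, r, a, q):
    v = a
    v -= print(39)
    for scale in q:
        print(v)
        if 13 < v:
            break
    if 23 == 36 and 36 <= a:
        raise ValueError(15)
    else:
        record(v)
    r -= 17
    if 20 == v:
        r -= r % v
        log(6)
    if a != 10:
        r = 25
        q = a - v
    r = 36 % 29
    process(r)
    return 17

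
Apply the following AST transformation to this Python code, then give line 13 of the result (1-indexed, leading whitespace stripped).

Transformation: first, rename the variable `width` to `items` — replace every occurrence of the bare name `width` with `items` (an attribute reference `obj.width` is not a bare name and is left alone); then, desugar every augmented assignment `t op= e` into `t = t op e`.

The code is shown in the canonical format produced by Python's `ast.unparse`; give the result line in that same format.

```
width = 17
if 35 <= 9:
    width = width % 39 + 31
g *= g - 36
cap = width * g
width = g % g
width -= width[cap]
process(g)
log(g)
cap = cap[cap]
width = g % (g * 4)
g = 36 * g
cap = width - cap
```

Transformed code:
items = 17
if 35 <= 9:
    items = items % 39 + 31
g = g * (g - 36)
cap = items * g
items = g % g
items = items - items[cap]
process(g)
log(g)
cap = cap[cap]
items = g % (g * 4)
g = 36 * g
cap = items - cap

cap = items - cap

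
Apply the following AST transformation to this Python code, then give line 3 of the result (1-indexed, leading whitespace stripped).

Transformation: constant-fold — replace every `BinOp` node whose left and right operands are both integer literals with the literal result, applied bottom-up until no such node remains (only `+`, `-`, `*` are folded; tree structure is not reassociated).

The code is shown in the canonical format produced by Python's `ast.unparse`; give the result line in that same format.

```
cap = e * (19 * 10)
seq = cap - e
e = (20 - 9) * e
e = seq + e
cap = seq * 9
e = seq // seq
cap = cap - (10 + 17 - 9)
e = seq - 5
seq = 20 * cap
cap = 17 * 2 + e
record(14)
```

Transformed code:
cap = e * 190
seq = cap - e
e = 11 * e
e = seq + e
cap = seq * 9
e = seq // seq
cap = cap - 18
e = seq - 5
seq = 20 * cap
cap = 34 + e
record(14)

e = 11 * e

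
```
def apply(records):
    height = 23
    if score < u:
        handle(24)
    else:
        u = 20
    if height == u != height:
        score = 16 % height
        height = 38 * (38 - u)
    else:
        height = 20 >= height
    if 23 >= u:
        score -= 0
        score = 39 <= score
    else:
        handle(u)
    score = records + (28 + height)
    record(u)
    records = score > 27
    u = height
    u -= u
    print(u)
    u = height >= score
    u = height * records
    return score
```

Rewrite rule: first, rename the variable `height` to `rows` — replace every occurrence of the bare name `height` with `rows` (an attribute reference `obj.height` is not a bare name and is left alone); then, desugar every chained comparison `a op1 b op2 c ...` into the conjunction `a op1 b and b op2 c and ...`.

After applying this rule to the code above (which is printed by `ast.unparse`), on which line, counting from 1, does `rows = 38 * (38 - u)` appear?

9

Transformed code:
def apply(records):
    rows = 23
    if score < u:
        handle(24)
    else:
        u = 20
    if rows == u and u != rows:
        score = 16 % rows
        rows = 38 * (38 - u)
    else:
        rows = 20 >= rows
    if 23 >= u:
        score -= 0
        score = 39 <= score
    else:
        handle(u)
    score = records + (28 + rows)
    record(u)
    records = score > 27
    u = rows
    u -= u
    print(u)
    u = rows >= score
    u = rows * records
    return score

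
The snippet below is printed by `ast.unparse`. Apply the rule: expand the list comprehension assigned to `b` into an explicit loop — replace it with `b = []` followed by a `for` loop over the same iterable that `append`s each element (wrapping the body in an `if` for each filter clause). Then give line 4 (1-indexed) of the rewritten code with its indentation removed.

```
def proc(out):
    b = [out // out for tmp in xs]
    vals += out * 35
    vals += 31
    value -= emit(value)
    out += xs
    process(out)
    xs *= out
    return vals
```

b.append(out // out)

Transformed code:
def proc(out):
    b = []
    for tmp in xs:
        b.append(out // out)
    vals += out * 35
    vals += 31
    value -= emit(value)
    out += xs
    process(out)
    xs *= out
    return vals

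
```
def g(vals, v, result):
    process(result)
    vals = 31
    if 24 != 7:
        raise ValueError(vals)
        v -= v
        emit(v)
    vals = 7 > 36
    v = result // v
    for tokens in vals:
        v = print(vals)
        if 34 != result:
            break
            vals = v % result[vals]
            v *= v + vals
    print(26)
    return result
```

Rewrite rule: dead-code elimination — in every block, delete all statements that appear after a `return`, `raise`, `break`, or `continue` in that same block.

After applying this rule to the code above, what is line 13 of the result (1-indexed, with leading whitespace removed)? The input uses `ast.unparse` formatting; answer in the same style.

return result

Transformed code:
def g(vals, v, result):
    process(result)
    vals = 31
    if 24 != 7:
        raise ValueError(vals)
    vals = 7 > 36
    v = result // v
    for tokens in vals:
        v = print(vals)
        if 34 != result:
            break
    print(26)
    return result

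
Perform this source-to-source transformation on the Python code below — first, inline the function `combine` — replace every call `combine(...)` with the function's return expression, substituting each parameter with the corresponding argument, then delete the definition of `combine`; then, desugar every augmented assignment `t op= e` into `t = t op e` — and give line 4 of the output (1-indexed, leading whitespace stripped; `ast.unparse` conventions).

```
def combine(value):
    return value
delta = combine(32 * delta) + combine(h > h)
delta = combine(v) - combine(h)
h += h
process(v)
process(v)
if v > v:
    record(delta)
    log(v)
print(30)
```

process(v)

Transformed code:
delta = 32 * delta + (h > h)
delta = v - h
h = h + h
process(v)
process(v)
if v > v:
    record(delta)
    log(v)
print(30)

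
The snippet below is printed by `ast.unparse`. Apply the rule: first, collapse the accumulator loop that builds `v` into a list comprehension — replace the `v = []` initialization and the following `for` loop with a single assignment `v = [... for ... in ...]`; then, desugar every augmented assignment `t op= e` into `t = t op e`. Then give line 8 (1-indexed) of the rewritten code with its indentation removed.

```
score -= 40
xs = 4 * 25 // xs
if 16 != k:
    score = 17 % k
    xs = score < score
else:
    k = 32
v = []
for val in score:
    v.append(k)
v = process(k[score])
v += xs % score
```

Transformed code:
score = score - 40
xs = 4 * 25 // xs
if 16 != k:
    score = 17 % k
    xs = score < score
else:
    k = 32
v = [k for val in score]
v = process(k[score])
v = v + xs % score

v = [k for val in score]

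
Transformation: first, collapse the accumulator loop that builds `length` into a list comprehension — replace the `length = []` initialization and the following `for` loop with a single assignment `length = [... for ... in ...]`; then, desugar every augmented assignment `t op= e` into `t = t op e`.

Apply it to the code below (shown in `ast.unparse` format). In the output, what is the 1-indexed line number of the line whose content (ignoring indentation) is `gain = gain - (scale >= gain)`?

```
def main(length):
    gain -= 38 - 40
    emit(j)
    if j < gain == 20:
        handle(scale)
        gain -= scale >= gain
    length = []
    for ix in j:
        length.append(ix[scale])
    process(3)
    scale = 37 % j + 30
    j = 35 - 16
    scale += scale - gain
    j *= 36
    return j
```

Transformed code:
def main(length):
    gain = gain - (38 - 40)
    emit(j)
    if j < gain == 20:
        handle(scale)
        gain = gain - (scale >= gain)
    length = [ix[scale] for ix in j]
    process(3)
    scale = 37 % j + 30
    j = 35 - 16
    scale = scale + (scale - gain)
    j = j * 36
    return j

6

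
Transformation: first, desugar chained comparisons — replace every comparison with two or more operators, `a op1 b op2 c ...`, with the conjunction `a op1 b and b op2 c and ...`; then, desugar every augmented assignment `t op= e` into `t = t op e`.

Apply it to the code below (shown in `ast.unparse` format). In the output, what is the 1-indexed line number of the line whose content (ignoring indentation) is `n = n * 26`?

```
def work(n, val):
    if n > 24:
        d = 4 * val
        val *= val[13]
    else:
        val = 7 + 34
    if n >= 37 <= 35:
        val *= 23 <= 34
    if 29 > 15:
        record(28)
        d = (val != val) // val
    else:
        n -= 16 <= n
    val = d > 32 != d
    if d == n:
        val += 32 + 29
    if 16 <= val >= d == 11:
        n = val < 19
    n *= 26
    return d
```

19

Transformed code:
def work(n, val):
    if n > 24:
        d = 4 * val
        val = val * val[13]
    else:
        val = 7 + 34
    if n >= 37 and 37 <= 35:
        val = val * (23 <= 34)
    if 29 > 15:
        record(28)
        d = (val != val) // val
    else:
        n = n - (16 <= n)
    val = d > 32 and 32 != d
    if d == n:
        val = val + (32 + 29)
    if 16 <= val and val >= d and (d == 11):
        n = val < 19
    n = n * 26
    return d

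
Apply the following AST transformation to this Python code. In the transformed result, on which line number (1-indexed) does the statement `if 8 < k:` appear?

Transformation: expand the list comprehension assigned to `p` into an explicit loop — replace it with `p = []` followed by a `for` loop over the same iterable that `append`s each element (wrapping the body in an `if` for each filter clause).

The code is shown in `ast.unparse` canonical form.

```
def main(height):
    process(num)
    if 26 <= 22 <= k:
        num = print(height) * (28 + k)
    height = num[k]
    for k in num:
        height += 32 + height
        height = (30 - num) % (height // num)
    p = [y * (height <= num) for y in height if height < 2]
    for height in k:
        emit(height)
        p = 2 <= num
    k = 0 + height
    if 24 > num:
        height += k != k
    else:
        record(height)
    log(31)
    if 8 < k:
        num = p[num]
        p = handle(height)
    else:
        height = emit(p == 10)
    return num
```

22

Transformed code:
def main(height):
    process(num)
    if 26 <= 22 <= k:
        num = print(height) * (28 + k)
    height = num[k]
    for k in num:
        height += 32 + height
        height = (30 - num) % (height // num)
    p = []
    for y in height:
        if height < 2:
            p.append(y * (height <= num))
    for height in k:
        emit(height)
        p = 2 <= num
    k = 0 + height
    if 24 > num:
        height += k != k
    else:
        record(height)
    log(31)
    if 8 < k:
        num = p[num]
        p = handle(height)
    else:
        height = emit(p == 10)
    return num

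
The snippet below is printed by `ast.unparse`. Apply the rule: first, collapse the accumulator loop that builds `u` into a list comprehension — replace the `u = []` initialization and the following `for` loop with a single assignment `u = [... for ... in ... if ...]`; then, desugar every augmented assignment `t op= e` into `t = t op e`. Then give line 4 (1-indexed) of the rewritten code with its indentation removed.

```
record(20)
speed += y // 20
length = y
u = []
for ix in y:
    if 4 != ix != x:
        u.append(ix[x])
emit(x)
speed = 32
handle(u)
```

u = [ix[x] for ix in y if 4 != ix != x]

Transformed code:
record(20)
speed = speed + y // 20
length = y
u = [ix[x] for ix in y if 4 != ix != x]
emit(x)
speed = 32
handle(u)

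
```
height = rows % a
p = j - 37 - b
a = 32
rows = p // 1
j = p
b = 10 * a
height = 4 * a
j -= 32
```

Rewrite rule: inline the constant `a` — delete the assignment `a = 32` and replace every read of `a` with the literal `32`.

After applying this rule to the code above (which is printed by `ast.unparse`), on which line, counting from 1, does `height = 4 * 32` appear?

Transformed code:
height = rows % 32
p = j - 37 - b
rows = p // 1
j = p
b = 10 * 32
height = 4 * 32
j -= 32

6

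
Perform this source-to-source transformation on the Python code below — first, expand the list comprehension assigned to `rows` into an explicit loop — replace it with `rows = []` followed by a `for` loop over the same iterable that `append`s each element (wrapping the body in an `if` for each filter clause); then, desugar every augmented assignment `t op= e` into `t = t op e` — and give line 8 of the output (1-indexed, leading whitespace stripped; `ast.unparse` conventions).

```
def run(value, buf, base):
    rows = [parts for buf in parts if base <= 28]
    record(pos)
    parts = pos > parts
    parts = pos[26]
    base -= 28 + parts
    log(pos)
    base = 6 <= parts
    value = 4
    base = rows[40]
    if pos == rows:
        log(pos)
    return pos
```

Transformed code:
def run(value, buf, base):
    rows = []
    for buf in parts:
        if base <= 28:
            rows.append(parts)
    record(pos)
    parts = pos > parts
    parts = pos[26]
    base = base - (28 + parts)
    log(pos)
    base = 6 <= parts
    value = 4
    base = rows[40]
    if pos == rows:
        log(pos)
    return pos

parts = pos[26]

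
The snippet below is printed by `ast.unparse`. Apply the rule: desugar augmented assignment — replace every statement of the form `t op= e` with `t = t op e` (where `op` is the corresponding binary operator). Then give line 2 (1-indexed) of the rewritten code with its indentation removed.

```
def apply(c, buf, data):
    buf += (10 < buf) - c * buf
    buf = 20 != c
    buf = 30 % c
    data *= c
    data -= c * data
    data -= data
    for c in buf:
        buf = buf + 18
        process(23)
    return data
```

Transformed code:
def apply(c, buf, data):
    buf = buf + ((10 < buf) - c * buf)
    buf = 20 != c
    buf = 30 % c
    data = data * c
    data = data - c * data
    data = data - data
    for c in buf:
        buf = buf + 18
        process(23)
    return data

buf = buf + ((10 < buf) - c * buf)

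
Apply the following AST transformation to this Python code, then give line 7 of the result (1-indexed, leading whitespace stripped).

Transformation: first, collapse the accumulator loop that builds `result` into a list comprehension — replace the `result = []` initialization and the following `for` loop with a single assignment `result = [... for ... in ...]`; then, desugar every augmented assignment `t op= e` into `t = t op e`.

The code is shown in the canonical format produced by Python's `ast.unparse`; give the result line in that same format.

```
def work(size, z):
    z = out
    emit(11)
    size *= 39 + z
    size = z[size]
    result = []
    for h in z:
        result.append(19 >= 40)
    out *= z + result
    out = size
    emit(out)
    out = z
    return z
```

Transformed code:
def work(size, z):
    z = out
    emit(11)
    size = size * (39 + z)
    size = z[size]
    result = [19 >= 40 for h in z]
    out = out * (z + result)
    out = size
    emit(out)
    out = z
    return z

out = out * (z + result)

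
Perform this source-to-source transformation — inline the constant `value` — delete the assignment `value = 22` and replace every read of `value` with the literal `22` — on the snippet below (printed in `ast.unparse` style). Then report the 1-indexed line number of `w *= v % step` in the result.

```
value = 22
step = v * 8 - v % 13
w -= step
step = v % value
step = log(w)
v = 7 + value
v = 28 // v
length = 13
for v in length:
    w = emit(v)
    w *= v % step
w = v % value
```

10

Transformed code:
step = v * 8 - v % 13
w -= step
step = v % 22
step = log(w)
v = 7 + 22
v = 28 // v
length = 13
for v in length:
    w = emit(v)
    w *= v % step
w = v % 22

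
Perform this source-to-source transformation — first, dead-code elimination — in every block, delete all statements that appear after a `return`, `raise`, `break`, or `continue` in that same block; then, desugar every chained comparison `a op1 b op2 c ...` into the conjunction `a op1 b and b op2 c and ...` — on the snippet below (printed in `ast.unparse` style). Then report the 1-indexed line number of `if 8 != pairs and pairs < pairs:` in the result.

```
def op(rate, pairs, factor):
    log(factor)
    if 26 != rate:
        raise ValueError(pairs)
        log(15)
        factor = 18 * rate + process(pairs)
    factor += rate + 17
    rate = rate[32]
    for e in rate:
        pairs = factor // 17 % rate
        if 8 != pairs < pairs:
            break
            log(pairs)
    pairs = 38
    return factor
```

9

Transformed code:
def op(rate, pairs, factor):
    log(factor)
    if 26 != rate:
        raise ValueError(pairs)
    factor += rate + 17
    rate = rate[32]
    for e in rate:
        pairs = factor // 17 % rate
        if 8 != pairs and pairs < pairs:
            break
    pairs = 38
    return factor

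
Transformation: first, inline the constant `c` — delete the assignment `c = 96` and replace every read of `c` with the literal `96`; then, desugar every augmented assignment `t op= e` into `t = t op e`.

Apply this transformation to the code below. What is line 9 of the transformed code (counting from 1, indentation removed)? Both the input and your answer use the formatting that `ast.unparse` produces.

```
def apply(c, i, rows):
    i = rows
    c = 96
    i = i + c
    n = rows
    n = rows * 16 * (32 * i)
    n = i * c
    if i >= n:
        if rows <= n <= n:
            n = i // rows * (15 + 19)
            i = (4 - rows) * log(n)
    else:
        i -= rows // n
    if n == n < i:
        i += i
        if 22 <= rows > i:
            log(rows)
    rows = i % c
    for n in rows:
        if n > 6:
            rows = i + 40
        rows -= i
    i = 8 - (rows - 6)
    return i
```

Transformed code:
def apply(c, i, rows):
    i = rows
    i = i + 96
    n = rows
    n = rows * 16 * (32 * i)
    n = i * 96
    if i >= n:
        if rows <= n <= n:
            n = i // rows * (15 + 19)
            i = (4 - rows) * log(n)
    else:
        i = i - rows // n
    if n == n < i:
        i = i + i
        if 22 <= rows > i:
            log(rows)
    rows = i % 96
    for n in rows:
        if n > 6:
            rows = i + 40
        rows = rows - i
    i = 8 - (rows - 6)
    return i

n = i // rows * (15 + 19)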